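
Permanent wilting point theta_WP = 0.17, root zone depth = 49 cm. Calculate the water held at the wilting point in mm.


Step 1: Water (mm) = theta_WP * depth * 10
Step 2: Water = 0.17 * 49 * 10
Step 3: Water = 83.3 mm

83.3


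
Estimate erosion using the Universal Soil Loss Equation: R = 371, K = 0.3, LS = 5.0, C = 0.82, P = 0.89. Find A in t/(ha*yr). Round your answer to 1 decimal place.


Step 1: A = R * K * LS * C * P
Step 2: R * K = 371 * 0.3 = 111.3
Step 3: (R*K) * LS = 111.3 * 5.0 = 556.5
Step 4: * C * P = 556.5 * 0.82 * 0.89 = 406.1
Step 5: A = 406.1 t/(ha*yr)

406.1


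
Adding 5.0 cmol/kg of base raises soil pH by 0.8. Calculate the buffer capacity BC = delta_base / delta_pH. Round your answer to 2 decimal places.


Step 1: BC = change in base / change in pH
Step 2: BC = 5.0 / 0.8
Step 3: BC = 6.25 cmol/(kg*pH unit)

6.25


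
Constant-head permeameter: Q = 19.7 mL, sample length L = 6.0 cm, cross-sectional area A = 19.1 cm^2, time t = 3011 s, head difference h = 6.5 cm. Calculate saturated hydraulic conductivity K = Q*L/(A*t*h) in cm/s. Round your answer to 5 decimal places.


Step 1: K = Q * L / (A * t * h)
Step 2: Numerator = 19.7 * 6.0 = 118.2
Step 3: Denominator = 19.1 * 3011 * 6.5 = 373815.65
Step 4: K = 118.2 / 373815.65 = 0.00032 cm/s

0.00032


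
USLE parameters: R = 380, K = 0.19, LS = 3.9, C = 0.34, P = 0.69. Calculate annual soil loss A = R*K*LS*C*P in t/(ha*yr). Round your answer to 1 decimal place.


Step 1: A = R * K * LS * C * P
Step 2: R * K = 380 * 0.19 = 72.2
Step 3: (R*K) * LS = 72.2 * 3.9 = 281.58
Step 4: * C * P = 281.58 * 0.34 * 0.69 = 66.1
Step 5: A = 66.1 t/(ha*yr)

66.1


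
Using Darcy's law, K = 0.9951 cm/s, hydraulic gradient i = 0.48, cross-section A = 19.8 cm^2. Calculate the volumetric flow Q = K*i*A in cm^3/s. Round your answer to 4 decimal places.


Step 1: Apply Darcy's law: Q = K * i * A
Step 2: Q = 0.9951 * 0.48 * 19.8
Step 3: Q = 9.4574 cm^3/s

9.4574


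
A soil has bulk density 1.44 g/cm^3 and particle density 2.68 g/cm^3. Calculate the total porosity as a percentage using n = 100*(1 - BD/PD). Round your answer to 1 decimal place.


Step 1: Formula: n = 100 * (1 - BD / PD)
Step 2: n = 100 * (1 - 1.44 / 2.68)
Step 3: n = 100 * (1 - 0.53731)
Step 4: n = 46.3%

46.3


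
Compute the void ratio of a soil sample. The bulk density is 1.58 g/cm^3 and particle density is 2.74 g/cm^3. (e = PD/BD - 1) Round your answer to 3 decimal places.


Step 1: e = PD / BD - 1
Step 2: e = 2.74 / 1.58 - 1
Step 3: e = 1.73418 - 1
Step 4: e = 0.734

0.734


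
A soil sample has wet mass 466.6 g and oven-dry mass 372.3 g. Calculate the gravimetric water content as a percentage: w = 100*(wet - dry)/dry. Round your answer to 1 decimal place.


Step 1: Water mass = wet - dry = 466.6 - 372.3 = 94.3 g
Step 2: w = 100 * water mass / dry mass
Step 3: w = 100 * 94.3 / 372.3 = 25.3%

25.3


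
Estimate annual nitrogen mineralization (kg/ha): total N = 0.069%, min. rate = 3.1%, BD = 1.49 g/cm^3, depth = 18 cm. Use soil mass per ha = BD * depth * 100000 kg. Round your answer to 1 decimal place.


Step 1: Soil mass per ha = BD * depth * 100000 = 1.49 * 18 * 100000 = 2682000 kg
Step 2: Total N pool = soil mass * N%/100 = 2682000 * 0.069/100 = 1850.58 kg/ha
Step 3: N mineralized = N pool * rate%/100 = 1850.58 * 3.1/100 = 57.4 kg/ha/yr

57.4


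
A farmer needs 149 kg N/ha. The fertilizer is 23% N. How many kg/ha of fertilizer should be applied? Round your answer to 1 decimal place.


Step 1: Fertilizer rate = target N / (N content / 100)
Step 2: Rate = 149 / (23 / 100)
Step 3: Rate = 149 / 0.23
Step 4: Rate = 647.8 kg/ha

647.8


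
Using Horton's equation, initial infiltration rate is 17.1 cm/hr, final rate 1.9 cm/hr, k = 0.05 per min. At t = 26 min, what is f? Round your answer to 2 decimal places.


Step 1: f = fc + (f0 - fc) * exp(-k * t)
Step 2: exp(-0.05 * 26) = 0.272532
Step 3: f = 1.9 + (17.1 - 1.9) * 0.272532
Step 4: f = 1.9 + 15.2 * 0.272532
Step 5: f = 6.04 cm/hr

6.04


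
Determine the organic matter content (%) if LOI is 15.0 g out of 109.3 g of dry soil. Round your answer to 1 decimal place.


Step 1: OM% = 100 * LOI / sample mass
Step 2: OM = 100 * 15.0 / 109.3
Step 3: OM = 13.7%

13.7


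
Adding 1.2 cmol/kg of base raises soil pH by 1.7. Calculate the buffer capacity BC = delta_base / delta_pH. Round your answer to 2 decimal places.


Step 1: BC = change in base / change in pH
Step 2: BC = 1.2 / 1.7
Step 3: BC = 0.71 cmol/(kg*pH unit)

0.71


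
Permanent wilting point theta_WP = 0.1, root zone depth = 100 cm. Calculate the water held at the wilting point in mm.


Step 1: Water (mm) = theta_WP * depth * 10
Step 2: Water = 0.1 * 100 * 10
Step 3: Water = 100.0 mm

100.0


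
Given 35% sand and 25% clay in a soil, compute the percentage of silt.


Step 1: sand + silt + clay = 100%
Step 2: silt = 100 - sand - clay
Step 3: silt = 100 - 35 - 25
Step 4: silt = 40%

40


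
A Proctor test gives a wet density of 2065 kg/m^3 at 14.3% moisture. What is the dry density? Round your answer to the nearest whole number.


Step 1: Dry density = wet density / (1 + w/100)
Step 2: Dry density = 2065 / (1 + 14.3/100)
Step 3: Dry density = 2065 / 1.143
Step 4: Dry density = 1807 kg/m^3

1807


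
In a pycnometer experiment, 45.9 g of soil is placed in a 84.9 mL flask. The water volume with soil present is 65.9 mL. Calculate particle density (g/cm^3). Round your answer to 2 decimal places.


Step 1: Volume of solids = flask volume - water volume with soil
Step 2: V_solids = 84.9 - 65.9 = 19.0 mL
Step 3: Particle density = mass / V_solids = 45.9 / 19.0 = 2.42 g/cm^3

2.42


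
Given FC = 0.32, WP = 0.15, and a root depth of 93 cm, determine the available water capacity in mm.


Step 1: Available water = (FC - WP) * depth * 10
Step 2: AW = (0.32 - 0.15) * 93 * 10
Step 3: AW = 0.17 * 93 * 10
Step 4: AW = 158.1 mm

158.1


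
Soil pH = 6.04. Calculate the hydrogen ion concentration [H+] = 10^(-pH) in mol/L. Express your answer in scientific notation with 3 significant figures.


Step 1: [H+] = 10^(-pH)
Step 2: [H+] = 10^(-6.04)
Step 3: [H+] = 9.12e-07 mol/L

9.12e-07


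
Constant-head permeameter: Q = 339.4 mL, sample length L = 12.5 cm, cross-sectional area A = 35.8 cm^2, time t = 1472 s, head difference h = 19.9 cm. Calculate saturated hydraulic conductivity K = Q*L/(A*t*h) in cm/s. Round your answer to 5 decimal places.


Step 1: K = Q * L / (A * t * h)
Step 2: Numerator = 339.4 * 12.5 = 4242.5
Step 3: Denominator = 35.8 * 1472 * 19.9 = 1048682.24
Step 4: K = 4242.5 / 1048682.24 = 0.00405 cm/s

0.00405


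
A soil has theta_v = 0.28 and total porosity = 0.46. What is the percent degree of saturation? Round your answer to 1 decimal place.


Step 1: S = 100 * theta_v / n
Step 2: S = 100 * 0.28 / 0.46
Step 3: S = 60.9%

60.9


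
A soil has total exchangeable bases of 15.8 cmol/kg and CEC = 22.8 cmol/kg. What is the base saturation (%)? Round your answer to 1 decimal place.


Step 1: BS = 100 * (sum of bases) / CEC
Step 2: BS = 100 * 15.8 / 22.8
Step 3: BS = 69.3%

69.3


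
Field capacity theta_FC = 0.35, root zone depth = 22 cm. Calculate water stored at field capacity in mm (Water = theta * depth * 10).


Step 1: Water (mm) = theta_FC * depth (cm) * 10
Step 2: Water = 0.35 * 22 * 10
Step 3: Water = 77.0 mm

77.0


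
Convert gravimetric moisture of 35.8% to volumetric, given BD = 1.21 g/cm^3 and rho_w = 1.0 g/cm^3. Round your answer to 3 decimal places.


Step 1: theta = (w / 100) * BD / rho_w
Step 2: theta = (35.8 / 100) * 1.21 / 1.0
Step 3: theta = 0.358 * 1.21
Step 4: theta = 0.433

0.433


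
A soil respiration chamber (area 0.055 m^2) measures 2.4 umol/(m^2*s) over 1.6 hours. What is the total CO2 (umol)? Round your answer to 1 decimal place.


Step 1: Convert time to seconds: 1.6 hr * 3600 = 5760.0 s
Step 2: Total = flux * area * time_s
Step 3: Total = 2.4 * 0.055 * 5760.0
Step 4: Total = 760.3 umol

760.3


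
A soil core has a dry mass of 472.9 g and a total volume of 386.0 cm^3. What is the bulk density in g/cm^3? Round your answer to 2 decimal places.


Step 1: Identify the formula: BD = dry mass / volume
Step 2: Substitute values: BD = 472.9 / 386.0
Step 3: BD = 1.23 g/cm^3

1.23


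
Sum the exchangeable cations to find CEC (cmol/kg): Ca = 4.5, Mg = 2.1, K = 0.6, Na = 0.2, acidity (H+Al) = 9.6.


Step 1: CEC = Ca + Mg + K + Na + (H+Al)
Step 2: CEC = 4.5 + 2.1 + 0.6 + 0.2 + 9.6
Step 3: CEC = 17.0 cmol/kg

17.0


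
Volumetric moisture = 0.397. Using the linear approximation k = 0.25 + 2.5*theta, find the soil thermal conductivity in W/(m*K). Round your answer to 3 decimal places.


Step 1: k = 0.25 + 2.5 * theta
Step 2: k = 0.25 + 2.5 * 0.397
Step 3: k = 0.25 + 0.993
Step 4: k = 1.243 W/(m*K)

1.243


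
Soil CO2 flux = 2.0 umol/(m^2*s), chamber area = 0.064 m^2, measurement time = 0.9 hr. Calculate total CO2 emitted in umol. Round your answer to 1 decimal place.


Step 1: Convert time to seconds: 0.9 hr * 3600 = 3240.0 s
Step 2: Total = flux * area * time_s
Step 3: Total = 2.0 * 0.064 * 3240.0
Step 4: Total = 414.7 umol

414.7


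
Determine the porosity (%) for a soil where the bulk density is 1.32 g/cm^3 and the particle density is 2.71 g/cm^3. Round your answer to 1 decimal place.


Step 1: Formula: n = 100 * (1 - BD / PD)
Step 2: n = 100 * (1 - 1.32 / 2.71)
Step 3: n = 100 * (1 - 0.48708)
Step 4: n = 51.3%

51.3


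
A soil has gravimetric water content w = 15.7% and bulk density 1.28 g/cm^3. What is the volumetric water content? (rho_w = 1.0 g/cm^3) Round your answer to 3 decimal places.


Step 1: theta = (w / 100) * BD / rho_w
Step 2: theta = (15.7 / 100) * 1.28 / 1.0
Step 3: theta = 0.157 * 1.28
Step 4: theta = 0.201

0.201


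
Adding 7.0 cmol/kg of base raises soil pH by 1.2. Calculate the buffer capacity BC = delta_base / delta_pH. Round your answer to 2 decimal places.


Step 1: BC = change in base / change in pH
Step 2: BC = 7.0 / 1.2
Step 3: BC = 5.83 cmol/(kg*pH unit)

5.83


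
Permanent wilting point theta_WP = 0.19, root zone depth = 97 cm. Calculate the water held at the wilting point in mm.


Step 1: Water (mm) = theta_WP * depth * 10
Step 2: Water = 0.19 * 97 * 10
Step 3: Water = 184.3 mm

184.3


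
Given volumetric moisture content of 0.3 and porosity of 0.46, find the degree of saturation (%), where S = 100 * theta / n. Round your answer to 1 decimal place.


Step 1: S = 100 * theta_v / n
Step 2: S = 100 * 0.3 / 0.46
Step 3: S = 65.2%

65.2


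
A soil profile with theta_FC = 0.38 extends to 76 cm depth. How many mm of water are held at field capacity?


Step 1: Water (mm) = theta_FC * depth (cm) * 10
Step 2: Water = 0.38 * 76 * 10
Step 3: Water = 288.8 mm

288.8


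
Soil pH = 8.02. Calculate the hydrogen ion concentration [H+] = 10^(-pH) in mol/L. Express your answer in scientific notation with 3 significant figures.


Step 1: [H+] = 10^(-pH)
Step 2: [H+] = 10^(-8.02)
Step 3: [H+] = 9.55e-09 mol/L

9.55e-09


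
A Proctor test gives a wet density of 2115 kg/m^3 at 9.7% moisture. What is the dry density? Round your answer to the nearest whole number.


Step 1: Dry density = wet density / (1 + w/100)
Step 2: Dry density = 2115 / (1 + 9.7/100)
Step 3: Dry density = 2115 / 1.097
Step 4: Dry density = 1928 kg/m^3

1928


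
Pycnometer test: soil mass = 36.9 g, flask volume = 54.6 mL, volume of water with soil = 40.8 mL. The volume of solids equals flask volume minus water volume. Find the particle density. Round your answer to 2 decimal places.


Step 1: Volume of solids = flask volume - water volume with soil
Step 2: V_solids = 54.6 - 40.8 = 13.8 mL
Step 3: Particle density = mass / V_solids = 36.9 / 13.8 = 2.67 g/cm^3

2.67


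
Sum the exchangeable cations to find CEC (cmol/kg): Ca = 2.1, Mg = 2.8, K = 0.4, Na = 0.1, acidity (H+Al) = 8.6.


Step 1: CEC = Ca + Mg + K + Na + (H+Al)
Step 2: CEC = 2.1 + 2.8 + 0.4 + 0.1 + 8.6
Step 3: CEC = 14.0 cmol/kg

14.0


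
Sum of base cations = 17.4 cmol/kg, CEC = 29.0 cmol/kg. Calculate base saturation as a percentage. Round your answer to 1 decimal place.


Step 1: BS = 100 * (sum of bases) / CEC
Step 2: BS = 100 * 17.4 / 29.0
Step 3: BS = 60.0%

60.0


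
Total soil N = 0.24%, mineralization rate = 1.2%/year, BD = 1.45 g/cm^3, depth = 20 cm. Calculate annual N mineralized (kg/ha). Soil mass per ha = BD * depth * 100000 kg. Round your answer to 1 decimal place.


Step 1: Soil mass per ha = BD * depth * 100000 = 1.45 * 20 * 100000 = 2900000 kg
Step 2: Total N pool = soil mass * N%/100 = 2900000 * 0.24/100 = 6960.0 kg/ha
Step 3: N mineralized = N pool * rate%/100 = 6960.0 * 1.2/100 = 83.5 kg/ha/yr

83.5


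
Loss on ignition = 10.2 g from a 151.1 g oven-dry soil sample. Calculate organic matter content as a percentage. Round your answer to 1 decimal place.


Step 1: OM% = 100 * LOI / sample mass
Step 2: OM = 100 * 10.2 / 151.1
Step 3: OM = 6.8%

6.8


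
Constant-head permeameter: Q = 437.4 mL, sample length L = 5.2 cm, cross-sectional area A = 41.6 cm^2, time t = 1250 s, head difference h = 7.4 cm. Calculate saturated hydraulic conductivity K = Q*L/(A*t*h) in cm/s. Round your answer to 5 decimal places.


Step 1: K = Q * L / (A * t * h)
Step 2: Numerator = 437.4 * 5.2 = 2274.48
Step 3: Denominator = 41.6 * 1250 * 7.4 = 384800.0
Step 4: K = 2274.48 / 384800.0 = 0.00591 cm/s

0.00591


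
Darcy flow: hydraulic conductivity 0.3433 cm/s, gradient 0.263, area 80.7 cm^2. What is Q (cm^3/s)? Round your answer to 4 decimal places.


Step 1: Apply Darcy's law: Q = K * i * A
Step 2: Q = 0.3433 * 0.263 * 80.7
Step 3: Q = 7.2862 cm^3/s

7.2862


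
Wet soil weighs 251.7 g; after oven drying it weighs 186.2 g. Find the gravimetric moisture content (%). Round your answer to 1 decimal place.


Step 1: Water mass = wet - dry = 251.7 - 186.2 = 65.5 g
Step 2: w = 100 * water mass / dry mass
Step 3: w = 100 * 65.5 / 186.2 = 35.2%

35.2


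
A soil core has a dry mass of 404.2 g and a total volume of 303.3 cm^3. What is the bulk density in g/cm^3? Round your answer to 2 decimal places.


Step 1: Identify the formula: BD = dry mass / volume
Step 2: Substitute values: BD = 404.2 / 303.3
Step 3: BD = 1.33 g/cm^3

1.33


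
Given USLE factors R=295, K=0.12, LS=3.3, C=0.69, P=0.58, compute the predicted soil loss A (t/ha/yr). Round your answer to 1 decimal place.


Step 1: A = R * K * LS * C * P
Step 2: R * K = 295 * 0.12 = 35.4
Step 3: (R*K) * LS = 35.4 * 3.3 = 116.82
Step 4: * C * P = 116.82 * 0.69 * 0.58 = 46.8
Step 5: A = 46.8 t/(ha*yr)

46.8


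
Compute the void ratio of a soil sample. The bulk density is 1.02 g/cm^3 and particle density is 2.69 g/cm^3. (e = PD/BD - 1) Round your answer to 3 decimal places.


Step 1: e = PD / BD - 1
Step 2: e = 2.69 / 1.02 - 1
Step 3: e = 2.63725 - 1
Step 4: e = 1.637

1.637


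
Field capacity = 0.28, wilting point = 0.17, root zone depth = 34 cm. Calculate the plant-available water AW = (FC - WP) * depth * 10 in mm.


Step 1: Available water = (FC - WP) * depth * 10
Step 2: AW = (0.28 - 0.17) * 34 * 10
Step 3: AW = 0.11 * 34 * 10
Step 4: AW = 37.4 mm

37.4


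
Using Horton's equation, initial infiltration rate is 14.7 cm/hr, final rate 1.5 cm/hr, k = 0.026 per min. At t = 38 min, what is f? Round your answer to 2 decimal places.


Step 1: f = fc + (f0 - fc) * exp(-k * t)
Step 2: exp(-0.026 * 38) = 0.372321
Step 3: f = 1.5 + (14.7 - 1.5) * 0.372321
Step 4: f = 1.5 + 13.2 * 0.372321
Step 5: f = 6.41 cm/hr

6.41


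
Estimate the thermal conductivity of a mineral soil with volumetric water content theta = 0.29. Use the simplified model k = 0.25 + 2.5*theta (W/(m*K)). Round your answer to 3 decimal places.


Step 1: k = 0.25 + 2.5 * theta
Step 2: k = 0.25 + 2.5 * 0.29
Step 3: k = 0.25 + 0.725
Step 4: k = 0.975 W/(m*K)

0.975


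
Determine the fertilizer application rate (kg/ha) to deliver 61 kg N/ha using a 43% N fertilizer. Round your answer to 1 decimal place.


Step 1: Fertilizer rate = target N / (N content / 100)
Step 2: Rate = 61 / (43 / 100)
Step 3: Rate = 61 / 0.43
Step 4: Rate = 141.9 kg/ha

141.9


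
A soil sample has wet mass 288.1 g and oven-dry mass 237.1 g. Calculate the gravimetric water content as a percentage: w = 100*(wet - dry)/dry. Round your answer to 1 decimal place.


Step 1: Water mass = wet - dry = 288.1 - 237.1 = 51.0 g
Step 2: w = 100 * water mass / dry mass
Step 3: w = 100 * 51.0 / 237.1 = 21.5%

21.5


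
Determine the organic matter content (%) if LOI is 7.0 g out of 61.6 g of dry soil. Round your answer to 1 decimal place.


Step 1: OM% = 100 * LOI / sample mass
Step 2: OM = 100 * 7.0 / 61.6
Step 3: OM = 11.4%

11.4


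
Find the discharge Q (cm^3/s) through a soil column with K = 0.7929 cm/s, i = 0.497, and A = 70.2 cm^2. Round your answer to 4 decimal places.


Step 1: Apply Darcy's law: Q = K * i * A
Step 2: Q = 0.7929 * 0.497 * 70.2
Step 3: Q = 27.6638 cm^3/s

27.6638


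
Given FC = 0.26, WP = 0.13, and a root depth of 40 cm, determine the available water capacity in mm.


Step 1: Available water = (FC - WP) * depth * 10
Step 2: AW = (0.26 - 0.13) * 40 * 10
Step 3: AW = 0.13 * 40 * 10
Step 4: AW = 52.0 mm

52.0


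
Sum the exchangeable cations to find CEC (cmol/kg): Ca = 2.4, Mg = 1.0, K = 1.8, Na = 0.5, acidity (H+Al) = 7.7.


Step 1: CEC = Ca + Mg + K + Na + (H+Al)
Step 2: CEC = 2.4 + 1.0 + 1.8 + 0.5 + 7.7
Step 3: CEC = 13.4 cmol/kg

13.4


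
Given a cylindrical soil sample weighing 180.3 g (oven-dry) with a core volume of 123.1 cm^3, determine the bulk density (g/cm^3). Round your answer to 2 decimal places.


Step 1: Identify the formula: BD = dry mass / volume
Step 2: Substitute values: BD = 180.3 / 123.1
Step 3: BD = 1.46 g/cm^3

1.46


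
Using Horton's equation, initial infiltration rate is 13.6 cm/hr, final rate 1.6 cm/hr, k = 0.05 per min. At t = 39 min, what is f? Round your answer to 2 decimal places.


Step 1: f = fc + (f0 - fc) * exp(-k * t)
Step 2: exp(-0.05 * 39) = 0.142274
Step 3: f = 1.6 + (13.6 - 1.6) * 0.142274
Step 4: f = 1.6 + 12.0 * 0.142274
Step 5: f = 3.31 cm/hr

3.31


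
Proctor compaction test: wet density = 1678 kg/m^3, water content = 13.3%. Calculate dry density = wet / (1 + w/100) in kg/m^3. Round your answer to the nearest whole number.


Step 1: Dry density = wet density / (1 + w/100)
Step 2: Dry density = 1678 / (1 + 13.3/100)
Step 3: Dry density = 1678 / 1.133
Step 4: Dry density = 1481 kg/m^3

1481


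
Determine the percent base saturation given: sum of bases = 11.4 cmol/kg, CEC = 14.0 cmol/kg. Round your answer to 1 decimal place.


Step 1: BS = 100 * (sum of bases) / CEC
Step 2: BS = 100 * 11.4 / 14.0
Step 3: BS = 81.4%

81.4


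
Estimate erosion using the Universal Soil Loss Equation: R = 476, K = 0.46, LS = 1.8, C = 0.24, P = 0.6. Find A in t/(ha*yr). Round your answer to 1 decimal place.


Step 1: A = R * K * LS * C * P
Step 2: R * K = 476 * 0.46 = 218.96
Step 3: (R*K) * LS = 218.96 * 1.8 = 394.128
Step 4: * C * P = 394.128 * 0.24 * 0.6 = 56.8
Step 5: A = 56.8 t/(ha*yr)

56.8


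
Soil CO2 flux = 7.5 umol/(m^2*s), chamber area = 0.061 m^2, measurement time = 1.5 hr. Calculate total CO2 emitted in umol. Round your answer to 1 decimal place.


Step 1: Convert time to seconds: 1.5 hr * 3600 = 5400.0 s
Step 2: Total = flux * area * time_s
Step 3: Total = 7.5 * 0.061 * 5400.0
Step 4: Total = 2470.5 umol

2470.5


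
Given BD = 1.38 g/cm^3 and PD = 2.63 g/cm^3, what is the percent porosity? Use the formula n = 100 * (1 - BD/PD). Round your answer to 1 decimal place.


Step 1: Formula: n = 100 * (1 - BD / PD)
Step 2: n = 100 * (1 - 1.38 / 2.63)
Step 3: n = 100 * (1 - 0.52471)
Step 4: n = 47.5%

47.5


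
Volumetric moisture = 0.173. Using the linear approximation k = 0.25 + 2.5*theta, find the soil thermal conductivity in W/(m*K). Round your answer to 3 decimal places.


Step 1: k = 0.25 + 2.5 * theta
Step 2: k = 0.25 + 2.5 * 0.173
Step 3: k = 0.25 + 0.433
Step 4: k = 0.683 W/(m*K)

0.683


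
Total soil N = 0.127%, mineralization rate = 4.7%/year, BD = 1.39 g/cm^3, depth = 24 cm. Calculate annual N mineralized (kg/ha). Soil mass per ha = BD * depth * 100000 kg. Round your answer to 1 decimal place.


Step 1: Soil mass per ha = BD * depth * 100000 = 1.39 * 24 * 100000 = 3336000 kg
Step 2: Total N pool = soil mass * N%/100 = 3336000 * 0.127/100 = 4236.72 kg/ha
Step 3: N mineralized = N pool * rate%/100 = 4236.72 * 4.7/100 = 199.1 kg/ha/yr

199.1


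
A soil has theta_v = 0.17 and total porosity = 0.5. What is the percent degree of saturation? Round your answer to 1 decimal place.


Step 1: S = 100 * theta_v / n
Step 2: S = 100 * 0.17 / 0.5
Step 3: S = 34.0%

34.0


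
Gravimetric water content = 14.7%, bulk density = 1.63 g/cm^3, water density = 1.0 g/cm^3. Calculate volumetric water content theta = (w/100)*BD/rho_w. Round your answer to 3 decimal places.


Step 1: theta = (w / 100) * BD / rho_w
Step 2: theta = (14.7 / 100) * 1.63 / 1.0
Step 3: theta = 0.147 * 1.63
Step 4: theta = 0.24

0.24


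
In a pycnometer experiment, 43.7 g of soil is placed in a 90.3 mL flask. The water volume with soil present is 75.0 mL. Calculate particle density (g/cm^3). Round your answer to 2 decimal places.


Step 1: Volume of solids = flask volume - water volume with soil
Step 2: V_solids = 90.3 - 75.0 = 15.3 mL
Step 3: Particle density = mass / V_solids = 43.7 / 15.3 = 2.86 g/cm^3

2.86


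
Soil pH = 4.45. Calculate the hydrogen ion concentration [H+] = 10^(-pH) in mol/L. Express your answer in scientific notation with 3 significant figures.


Step 1: [H+] = 10^(-pH)
Step 2: [H+] = 10^(-4.45)
Step 3: [H+] = 3.55e-05 mol/L

3.55e-05


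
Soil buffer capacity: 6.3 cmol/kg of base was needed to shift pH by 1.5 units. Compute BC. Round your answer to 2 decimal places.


Step 1: BC = change in base / change in pH
Step 2: BC = 6.3 / 1.5
Step 3: BC = 4.2 cmol/(kg*pH unit)

4.2


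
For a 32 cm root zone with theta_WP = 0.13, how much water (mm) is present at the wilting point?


Step 1: Water (mm) = theta_WP * depth * 10
Step 2: Water = 0.13 * 32 * 10
Step 3: Water = 41.6 mm

41.6


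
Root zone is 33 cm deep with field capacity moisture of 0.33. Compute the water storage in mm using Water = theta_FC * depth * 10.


Step 1: Water (mm) = theta_FC * depth (cm) * 10
Step 2: Water = 0.33 * 33 * 10
Step 3: Water = 108.9 mm

108.9


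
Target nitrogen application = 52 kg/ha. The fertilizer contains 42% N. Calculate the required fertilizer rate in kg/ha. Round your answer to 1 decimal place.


Step 1: Fertilizer rate = target N / (N content / 100)
Step 2: Rate = 52 / (42 / 100)
Step 3: Rate = 52 / 0.42
Step 4: Rate = 123.8 kg/ha

123.8


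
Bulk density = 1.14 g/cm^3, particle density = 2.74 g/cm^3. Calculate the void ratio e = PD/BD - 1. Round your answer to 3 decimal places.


Step 1: e = PD / BD - 1
Step 2: e = 2.74 / 1.14 - 1
Step 3: e = 2.40351 - 1
Step 4: e = 1.404

1.404


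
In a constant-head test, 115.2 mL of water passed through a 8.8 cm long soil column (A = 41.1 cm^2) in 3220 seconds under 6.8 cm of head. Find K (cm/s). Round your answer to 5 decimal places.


Step 1: K = Q * L / (A * t * h)
Step 2: Numerator = 115.2 * 8.8 = 1013.76
Step 3: Denominator = 41.1 * 3220 * 6.8 = 899925.6
Step 4: K = 1013.76 / 899925.6 = 0.00113 cm/s

0.00113


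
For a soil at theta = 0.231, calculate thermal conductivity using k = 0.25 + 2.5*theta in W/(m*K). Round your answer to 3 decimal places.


Step 1: k = 0.25 + 2.5 * theta
Step 2: k = 0.25 + 2.5 * 0.231
Step 3: k = 0.25 + 0.578
Step 4: k = 0.828 W/(m*K)

0.828


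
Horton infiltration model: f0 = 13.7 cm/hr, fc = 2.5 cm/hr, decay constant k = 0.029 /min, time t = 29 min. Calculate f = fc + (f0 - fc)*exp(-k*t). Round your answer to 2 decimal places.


Step 1: f = fc + (f0 - fc) * exp(-k * t)
Step 2: exp(-0.029 * 29) = 0.431279
Step 3: f = 2.5 + (13.7 - 2.5) * 0.431279
Step 4: f = 2.5 + 11.2 * 0.431279
Step 5: f = 7.33 cm/hr

7.33


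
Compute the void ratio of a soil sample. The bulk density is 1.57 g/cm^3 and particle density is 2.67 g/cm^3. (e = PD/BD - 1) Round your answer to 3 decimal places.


Step 1: e = PD / BD - 1
Step 2: e = 2.67 / 1.57 - 1
Step 3: e = 1.70064 - 1
Step 4: e = 0.701

0.701


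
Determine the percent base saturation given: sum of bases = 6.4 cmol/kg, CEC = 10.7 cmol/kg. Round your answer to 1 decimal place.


Step 1: BS = 100 * (sum of bases) / CEC
Step 2: BS = 100 * 6.4 / 10.7
Step 3: BS = 59.8%

59.8


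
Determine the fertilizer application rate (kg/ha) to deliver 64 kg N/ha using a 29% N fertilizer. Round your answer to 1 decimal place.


Step 1: Fertilizer rate = target N / (N content / 100)
Step 2: Rate = 64 / (29 / 100)
Step 3: Rate = 64 / 0.29
Step 4: Rate = 220.7 kg/ha

220.7


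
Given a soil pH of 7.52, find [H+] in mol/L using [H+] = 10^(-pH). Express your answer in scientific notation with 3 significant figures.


Step 1: [H+] = 10^(-pH)
Step 2: [H+] = 10^(-7.52)
Step 3: [H+] = 3.02e-08 mol/L

3.02e-08


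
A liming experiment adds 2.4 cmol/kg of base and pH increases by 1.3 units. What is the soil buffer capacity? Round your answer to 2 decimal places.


Step 1: BC = change in base / change in pH
Step 2: BC = 2.4 / 1.3
Step 3: BC = 1.85 cmol/(kg*pH unit)

1.85


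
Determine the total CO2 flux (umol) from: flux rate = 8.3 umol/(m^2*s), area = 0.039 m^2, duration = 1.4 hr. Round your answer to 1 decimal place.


Step 1: Convert time to seconds: 1.4 hr * 3600 = 5040.0 s
Step 2: Total = flux * area * time_s
Step 3: Total = 8.3 * 0.039 * 5040.0
Step 4: Total = 1631.4 umol

1631.4


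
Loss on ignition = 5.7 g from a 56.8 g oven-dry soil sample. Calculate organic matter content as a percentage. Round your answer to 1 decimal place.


Step 1: OM% = 100 * LOI / sample mass
Step 2: OM = 100 * 5.7 / 56.8
Step 3: OM = 10.0%

10.0


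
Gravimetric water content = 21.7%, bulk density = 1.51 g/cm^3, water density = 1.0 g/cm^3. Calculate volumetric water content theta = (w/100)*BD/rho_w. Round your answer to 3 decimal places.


Step 1: theta = (w / 100) * BD / rho_w
Step 2: theta = (21.7 / 100) * 1.51 / 1.0
Step 3: theta = 0.217 * 1.51
Step 4: theta = 0.328

0.328


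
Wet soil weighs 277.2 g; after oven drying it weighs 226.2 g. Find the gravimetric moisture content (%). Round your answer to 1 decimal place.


Step 1: Water mass = wet - dry = 277.2 - 226.2 = 51.0 g
Step 2: w = 100 * water mass / dry mass
Step 3: w = 100 * 51.0 / 226.2 = 22.5%

22.5


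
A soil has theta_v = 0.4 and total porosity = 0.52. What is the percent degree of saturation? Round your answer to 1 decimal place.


Step 1: S = 100 * theta_v / n
Step 2: S = 100 * 0.4 / 0.52
Step 3: S = 76.9%

76.9


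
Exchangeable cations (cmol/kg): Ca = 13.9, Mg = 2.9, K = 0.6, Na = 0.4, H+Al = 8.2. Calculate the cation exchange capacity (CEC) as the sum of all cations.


Step 1: CEC = Ca + Mg + K + Na + (H+Al)
Step 2: CEC = 13.9 + 2.9 + 0.6 + 0.4 + 8.2
Step 3: CEC = 26.0 cmol/kg

26.0


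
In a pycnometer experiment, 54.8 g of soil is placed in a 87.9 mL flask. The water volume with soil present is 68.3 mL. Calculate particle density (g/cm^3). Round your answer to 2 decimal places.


Step 1: Volume of solids = flask volume - water volume with soil
Step 2: V_solids = 87.9 - 68.3 = 19.6 mL
Step 3: Particle density = mass / V_solids = 54.8 / 19.6 = 2.8 g/cm^3

2.8


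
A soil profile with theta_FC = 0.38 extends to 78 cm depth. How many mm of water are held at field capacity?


Step 1: Water (mm) = theta_FC * depth (cm) * 10
Step 2: Water = 0.38 * 78 * 10
Step 3: Water = 296.4 mm

296.4


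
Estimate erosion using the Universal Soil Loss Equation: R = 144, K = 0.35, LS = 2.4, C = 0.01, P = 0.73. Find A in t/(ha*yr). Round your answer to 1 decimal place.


Step 1: A = R * K * LS * C * P
Step 2: R * K = 144 * 0.35 = 50.4
Step 3: (R*K) * LS = 50.4 * 2.4 = 120.96
Step 4: * C * P = 120.96 * 0.01 * 0.73 = 0.9
Step 5: A = 0.9 t/(ha*yr)

0.9


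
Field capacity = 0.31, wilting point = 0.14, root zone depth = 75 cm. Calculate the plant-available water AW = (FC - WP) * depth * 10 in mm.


Step 1: Available water = (FC - WP) * depth * 10
Step 2: AW = (0.31 - 0.14) * 75 * 10
Step 3: AW = 0.17 * 75 * 10
Step 4: AW = 127.5 mm

127.5


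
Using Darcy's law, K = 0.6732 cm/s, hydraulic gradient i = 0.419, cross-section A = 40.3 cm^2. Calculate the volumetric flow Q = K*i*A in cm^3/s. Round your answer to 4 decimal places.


Step 1: Apply Darcy's law: Q = K * i * A
Step 2: Q = 0.6732 * 0.419 * 40.3
Step 3: Q = 11.3675 cm^3/s

11.3675


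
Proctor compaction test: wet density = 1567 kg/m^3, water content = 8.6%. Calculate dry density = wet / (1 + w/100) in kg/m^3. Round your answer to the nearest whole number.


Step 1: Dry density = wet density / (1 + w/100)
Step 2: Dry density = 1567 / (1 + 8.6/100)
Step 3: Dry density = 1567 / 1.086
Step 4: Dry density = 1443 kg/m^3

1443


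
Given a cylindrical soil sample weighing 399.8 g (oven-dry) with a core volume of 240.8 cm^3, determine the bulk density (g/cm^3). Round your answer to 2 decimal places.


Step 1: Identify the formula: BD = dry mass / volume
Step 2: Substitute values: BD = 399.8 / 240.8
Step 3: BD = 1.66 g/cm^3

1.66


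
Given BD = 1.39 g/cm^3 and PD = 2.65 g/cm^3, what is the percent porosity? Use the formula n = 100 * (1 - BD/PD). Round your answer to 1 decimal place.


Step 1: Formula: n = 100 * (1 - BD / PD)
Step 2: n = 100 * (1 - 1.39 / 2.65)
Step 3: n = 100 * (1 - 0.52453)
Step 4: n = 47.5%

47.5


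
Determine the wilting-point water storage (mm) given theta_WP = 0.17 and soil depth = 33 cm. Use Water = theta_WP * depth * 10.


Step 1: Water (mm) = theta_WP * depth * 10
Step 2: Water = 0.17 * 33 * 10
Step 3: Water = 56.1 mm

56.1


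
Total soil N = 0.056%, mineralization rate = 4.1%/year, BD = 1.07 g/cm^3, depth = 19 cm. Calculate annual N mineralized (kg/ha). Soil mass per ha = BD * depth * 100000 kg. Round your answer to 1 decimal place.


Step 1: Soil mass per ha = BD * depth * 100000 = 1.07 * 19 * 100000 = 2033000 kg
Step 2: Total N pool = soil mass * N%/100 = 2033000 * 0.056/100 = 1138.48 kg/ha
Step 3: N mineralized = N pool * rate%/100 = 1138.48 * 4.1/100 = 46.7 kg/ha/yr

46.7


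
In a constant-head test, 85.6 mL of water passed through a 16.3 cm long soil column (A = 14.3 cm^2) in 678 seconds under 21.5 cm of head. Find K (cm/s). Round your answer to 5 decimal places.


Step 1: K = Q * L / (A * t * h)
Step 2: Numerator = 85.6 * 16.3 = 1395.28
Step 3: Denominator = 14.3 * 678 * 21.5 = 208451.1
Step 4: K = 1395.28 / 208451.1 = 0.00669 cm/s

0.00669


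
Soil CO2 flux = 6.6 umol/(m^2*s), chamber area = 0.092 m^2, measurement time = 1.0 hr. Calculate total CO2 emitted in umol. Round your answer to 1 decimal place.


Step 1: Convert time to seconds: 1.0 hr * 3600 = 3600.0 s
Step 2: Total = flux * area * time_s
Step 3: Total = 6.6 * 0.092 * 3600.0
Step 4: Total = 2185.9 umol

2185.9


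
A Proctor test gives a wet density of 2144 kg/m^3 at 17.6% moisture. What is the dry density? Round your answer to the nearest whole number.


Step 1: Dry density = wet density / (1 + w/100)
Step 2: Dry density = 2144 / (1 + 17.6/100)
Step 3: Dry density = 2144 / 1.176
Step 4: Dry density = 1823 kg/m^3

1823


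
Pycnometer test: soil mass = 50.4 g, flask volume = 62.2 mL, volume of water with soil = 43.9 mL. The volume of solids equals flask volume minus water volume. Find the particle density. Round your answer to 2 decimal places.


Step 1: Volume of solids = flask volume - water volume with soil
Step 2: V_solids = 62.2 - 43.9 = 18.3 mL
Step 3: Particle density = mass / V_solids = 50.4 / 18.3 = 2.75 g/cm^3

2.75


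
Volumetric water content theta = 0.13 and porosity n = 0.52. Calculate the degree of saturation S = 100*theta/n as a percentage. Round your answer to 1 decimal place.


Step 1: S = 100 * theta_v / n
Step 2: S = 100 * 0.13 / 0.52
Step 3: S = 25.0%

25.0


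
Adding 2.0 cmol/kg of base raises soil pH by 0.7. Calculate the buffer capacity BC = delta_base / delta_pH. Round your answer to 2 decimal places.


Step 1: BC = change in base / change in pH
Step 2: BC = 2.0 / 0.7
Step 3: BC = 2.86 cmol/(kg*pH unit)

2.86


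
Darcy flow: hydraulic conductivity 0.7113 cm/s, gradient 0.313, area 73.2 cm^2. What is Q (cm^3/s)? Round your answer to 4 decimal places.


Step 1: Apply Darcy's law: Q = K * i * A
Step 2: Q = 0.7113 * 0.313 * 73.2
Step 3: Q = 16.297 cm^3/s

16.297


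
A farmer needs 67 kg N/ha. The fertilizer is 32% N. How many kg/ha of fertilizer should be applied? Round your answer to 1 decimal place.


Step 1: Fertilizer rate = target N / (N content / 100)
Step 2: Rate = 67 / (32 / 100)
Step 3: Rate = 67 / 0.32
Step 4: Rate = 209.4 kg/ha

209.4


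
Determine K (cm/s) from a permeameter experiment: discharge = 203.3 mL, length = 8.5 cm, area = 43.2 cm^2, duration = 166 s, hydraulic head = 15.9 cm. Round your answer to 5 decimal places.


Step 1: K = Q * L / (A * t * h)
Step 2: Numerator = 203.3 * 8.5 = 1728.05
Step 3: Denominator = 43.2 * 166 * 15.9 = 114022.08
Step 4: K = 1728.05 / 114022.08 = 0.01516 cm/s

0.01516


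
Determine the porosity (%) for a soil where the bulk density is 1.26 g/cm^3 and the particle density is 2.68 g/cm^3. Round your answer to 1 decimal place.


Step 1: Formula: n = 100 * (1 - BD / PD)
Step 2: n = 100 * (1 - 1.26 / 2.68)
Step 3: n = 100 * (1 - 0.47015)
Step 4: n = 53.0%

53.0


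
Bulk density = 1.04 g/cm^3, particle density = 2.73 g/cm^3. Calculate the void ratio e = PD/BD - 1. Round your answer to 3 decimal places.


Step 1: e = PD / BD - 1
Step 2: e = 2.73 / 1.04 - 1
Step 3: e = 2.625 - 1
Step 4: e = 1.625

1.625


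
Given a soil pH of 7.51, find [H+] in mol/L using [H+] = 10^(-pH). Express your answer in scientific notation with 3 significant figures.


Step 1: [H+] = 10^(-pH)
Step 2: [H+] = 10^(-7.51)
Step 3: [H+] = 3.09e-08 mol/L

3.09e-08


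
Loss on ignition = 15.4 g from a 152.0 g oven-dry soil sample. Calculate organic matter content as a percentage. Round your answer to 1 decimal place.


Step 1: OM% = 100 * LOI / sample mass
Step 2: OM = 100 * 15.4 / 152.0
Step 3: OM = 10.1%

10.1


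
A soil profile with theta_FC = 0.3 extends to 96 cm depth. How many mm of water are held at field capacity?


Step 1: Water (mm) = theta_FC * depth (cm) * 10
Step 2: Water = 0.3 * 96 * 10
Step 3: Water = 288.0 mm

288.0


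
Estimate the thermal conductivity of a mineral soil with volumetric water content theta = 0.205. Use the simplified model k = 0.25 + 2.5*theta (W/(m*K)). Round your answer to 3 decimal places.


Step 1: k = 0.25 + 2.5 * theta
Step 2: k = 0.25 + 2.5 * 0.205
Step 3: k = 0.25 + 0.513
Step 4: k = 0.763 W/(m*K)

0.763


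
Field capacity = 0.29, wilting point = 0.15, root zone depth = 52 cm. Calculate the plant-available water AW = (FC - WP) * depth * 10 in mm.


Step 1: Available water = (FC - WP) * depth * 10
Step 2: AW = (0.29 - 0.15) * 52 * 10
Step 3: AW = 0.14 * 52 * 10
Step 4: AW = 72.8 mm

72.8


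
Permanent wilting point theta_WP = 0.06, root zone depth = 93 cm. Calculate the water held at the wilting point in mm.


Step 1: Water (mm) = theta_WP * depth * 10
Step 2: Water = 0.06 * 93 * 10
Step 3: Water = 55.8 mm

55.8


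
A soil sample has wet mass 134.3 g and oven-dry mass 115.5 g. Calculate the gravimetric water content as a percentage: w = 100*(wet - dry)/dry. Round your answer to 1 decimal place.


Step 1: Water mass = wet - dry = 134.3 - 115.5 = 18.8 g
Step 2: w = 100 * water mass / dry mass
Step 3: w = 100 * 18.8 / 115.5 = 16.3%

16.3


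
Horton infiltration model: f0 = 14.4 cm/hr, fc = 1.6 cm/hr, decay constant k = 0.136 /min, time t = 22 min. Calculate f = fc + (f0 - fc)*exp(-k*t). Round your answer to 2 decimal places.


Step 1: f = fc + (f0 - fc) * exp(-k * t)
Step 2: exp(-0.136 * 22) = 0.050187
Step 3: f = 1.6 + (14.4 - 1.6) * 0.050187
Step 4: f = 1.6 + 12.8 * 0.050187
Step 5: f = 2.24 cm/hr

2.24


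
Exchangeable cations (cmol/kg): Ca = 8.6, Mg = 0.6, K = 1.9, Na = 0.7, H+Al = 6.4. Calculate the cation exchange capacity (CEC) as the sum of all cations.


Step 1: CEC = Ca + Mg + K + Na + (H+Al)
Step 2: CEC = 8.6 + 0.6 + 1.9 + 0.7 + 6.4
Step 3: CEC = 18.2 cmol/kg

18.2


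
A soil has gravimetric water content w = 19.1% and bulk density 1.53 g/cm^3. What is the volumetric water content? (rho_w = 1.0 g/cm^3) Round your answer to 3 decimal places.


Step 1: theta = (w / 100) * BD / rho_w
Step 2: theta = (19.1 / 100) * 1.53 / 1.0
Step 3: theta = 0.191 * 1.53
Step 4: theta = 0.292

0.292


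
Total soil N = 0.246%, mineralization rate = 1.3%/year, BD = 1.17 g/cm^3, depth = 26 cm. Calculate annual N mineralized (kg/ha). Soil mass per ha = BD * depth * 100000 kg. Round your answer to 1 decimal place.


Step 1: Soil mass per ha = BD * depth * 100000 = 1.17 * 26 * 100000 = 3042000 kg
Step 2: Total N pool = soil mass * N%/100 = 3042000 * 0.246/100 = 7483.32 kg/ha
Step 3: N mineralized = N pool * rate%/100 = 7483.32 * 1.3/100 = 97.3 kg/ha/yr

97.3


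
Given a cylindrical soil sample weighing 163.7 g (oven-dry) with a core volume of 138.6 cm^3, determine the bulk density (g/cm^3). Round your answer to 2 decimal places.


Step 1: Identify the formula: BD = dry mass / volume
Step 2: Substitute values: BD = 163.7 / 138.6
Step 3: BD = 1.18 g/cm^3

1.18


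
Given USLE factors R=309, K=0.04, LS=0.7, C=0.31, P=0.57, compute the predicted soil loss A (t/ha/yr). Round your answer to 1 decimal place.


Step 1: A = R * K * LS * C * P
Step 2: R * K = 309 * 0.04 = 12.36
Step 3: (R*K) * LS = 12.36 * 0.7 = 8.652
Step 4: * C * P = 8.652 * 0.31 * 0.57 = 1.5
Step 5: A = 1.5 t/(ha*yr)

1.5


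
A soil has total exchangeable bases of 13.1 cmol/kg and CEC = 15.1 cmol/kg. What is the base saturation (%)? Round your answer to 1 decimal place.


Step 1: BS = 100 * (sum of bases) / CEC
Step 2: BS = 100 * 13.1 / 15.1
Step 3: BS = 86.8%

86.8


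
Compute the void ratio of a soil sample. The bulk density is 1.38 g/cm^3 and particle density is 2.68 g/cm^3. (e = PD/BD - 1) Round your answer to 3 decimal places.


Step 1: e = PD / BD - 1
Step 2: e = 2.68 / 1.38 - 1
Step 3: e = 1.94203 - 1
Step 4: e = 0.942

0.942


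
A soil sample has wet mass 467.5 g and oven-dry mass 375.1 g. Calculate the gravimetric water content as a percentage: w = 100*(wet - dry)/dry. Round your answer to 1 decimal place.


Step 1: Water mass = wet - dry = 467.5 - 375.1 = 92.4 g
Step 2: w = 100 * water mass / dry mass
Step 3: w = 100 * 92.4 / 375.1 = 24.6%

24.6


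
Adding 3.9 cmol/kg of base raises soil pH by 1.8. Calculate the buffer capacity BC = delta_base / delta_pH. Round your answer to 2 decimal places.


Step 1: BC = change in base / change in pH
Step 2: BC = 3.9 / 1.8
Step 3: BC = 2.17 cmol/(kg*pH unit)

2.17


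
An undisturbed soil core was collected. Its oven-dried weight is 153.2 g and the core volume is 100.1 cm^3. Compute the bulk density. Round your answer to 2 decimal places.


Step 1: Identify the formula: BD = dry mass / volume
Step 2: Substitute values: BD = 153.2 / 100.1
Step 3: BD = 1.53 g/cm^3

1.53


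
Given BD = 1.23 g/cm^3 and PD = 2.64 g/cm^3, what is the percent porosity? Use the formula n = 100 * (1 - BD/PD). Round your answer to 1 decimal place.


Step 1: Formula: n = 100 * (1 - BD / PD)
Step 2: n = 100 * (1 - 1.23 / 2.64)
Step 3: n = 100 * (1 - 0.46591)
Step 4: n = 53.4%

53.4


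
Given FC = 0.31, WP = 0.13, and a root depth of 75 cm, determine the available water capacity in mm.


Step 1: Available water = (FC - WP) * depth * 10
Step 2: AW = (0.31 - 0.13) * 75 * 10
Step 3: AW = 0.18 * 75 * 10
Step 4: AW = 135.0 mm

135.0


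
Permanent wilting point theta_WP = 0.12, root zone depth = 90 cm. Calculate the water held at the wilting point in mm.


Step 1: Water (mm) = theta_WP * depth * 10
Step 2: Water = 0.12 * 90 * 10
Step 3: Water = 108.0 mm

108.0
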